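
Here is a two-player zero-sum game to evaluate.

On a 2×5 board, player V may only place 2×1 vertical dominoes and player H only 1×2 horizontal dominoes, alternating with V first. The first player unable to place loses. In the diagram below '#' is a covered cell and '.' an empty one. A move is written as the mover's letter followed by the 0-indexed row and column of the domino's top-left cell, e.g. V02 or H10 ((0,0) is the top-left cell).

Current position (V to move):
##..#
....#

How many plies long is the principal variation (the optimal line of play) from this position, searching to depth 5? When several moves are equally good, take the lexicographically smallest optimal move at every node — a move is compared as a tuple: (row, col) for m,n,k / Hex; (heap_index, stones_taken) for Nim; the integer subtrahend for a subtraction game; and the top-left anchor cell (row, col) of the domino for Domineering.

[##..#/....#] V move#1: V02:+1/###.#/..#.#*, V03:-1/##.##/...##
[###.#/..#.#] H move#2: H10:-1/###.#/###.#*
[###.#/###.#] V move#3: V03:+1/#####/#####*
[#####/#####] end (terminal -1, H#4); searched ##..#/....# to 5

PV length from [##..#/....#]: 3 plies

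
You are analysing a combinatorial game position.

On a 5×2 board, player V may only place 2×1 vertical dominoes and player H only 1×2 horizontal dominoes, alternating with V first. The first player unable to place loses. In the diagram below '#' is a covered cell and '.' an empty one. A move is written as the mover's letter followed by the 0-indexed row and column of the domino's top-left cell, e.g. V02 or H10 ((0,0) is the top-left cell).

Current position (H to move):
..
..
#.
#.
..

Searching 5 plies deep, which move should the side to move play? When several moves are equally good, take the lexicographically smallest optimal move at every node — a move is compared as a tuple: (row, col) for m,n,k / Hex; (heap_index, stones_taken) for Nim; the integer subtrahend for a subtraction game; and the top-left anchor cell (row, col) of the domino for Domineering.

H's best at [../../#./#./..]: H00

[../../#./#./..] H move#1: H00:+1/##/../#./#./..*, H10:+1/../##/#./#./.., H40:-1/../../#./#./##
[##/../#./#./..] V move#2: V11:-1/##/.#/##/#./..*, V21:-1/##/../##/##/.., V31:-1/##/../#./##/.#
[##/.#/##/#./..] H move#3: H40:+1/##/.#/##/#./##*
[##/.#/##/#./##] end (terminal -1, V#4); searched ../../#./#./.. to 5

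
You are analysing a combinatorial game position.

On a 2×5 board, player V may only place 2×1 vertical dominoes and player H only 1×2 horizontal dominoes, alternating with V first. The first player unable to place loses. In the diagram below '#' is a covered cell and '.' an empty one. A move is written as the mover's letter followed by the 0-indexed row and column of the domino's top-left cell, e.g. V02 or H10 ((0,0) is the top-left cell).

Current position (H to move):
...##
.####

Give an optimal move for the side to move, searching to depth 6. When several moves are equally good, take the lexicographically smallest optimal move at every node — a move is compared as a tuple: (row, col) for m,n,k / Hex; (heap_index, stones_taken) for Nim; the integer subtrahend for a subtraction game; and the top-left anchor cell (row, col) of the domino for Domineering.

p1 H@[...##/.####]: H00[##.##/.####]+1* H01[.####/.####]-1
p2 V@[##.##/.####] terminal -1; root [...##/.####] d6

H's best at [...##/.####]: H00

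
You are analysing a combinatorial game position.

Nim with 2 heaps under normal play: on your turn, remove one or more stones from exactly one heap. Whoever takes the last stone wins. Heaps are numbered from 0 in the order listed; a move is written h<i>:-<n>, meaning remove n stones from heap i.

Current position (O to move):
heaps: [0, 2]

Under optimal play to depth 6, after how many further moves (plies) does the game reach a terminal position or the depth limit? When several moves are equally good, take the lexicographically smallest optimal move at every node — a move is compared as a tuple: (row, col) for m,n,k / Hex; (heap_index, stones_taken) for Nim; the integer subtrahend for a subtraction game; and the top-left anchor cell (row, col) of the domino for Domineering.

p1 O@[(0,2)]: h1:-1[(0,1)]-1 h1:-2[(0,0)]+1*
p2 X@[(0,0)] terminal -1; root [(0,2)] d6

PV length from [(0,2)]: 1 ply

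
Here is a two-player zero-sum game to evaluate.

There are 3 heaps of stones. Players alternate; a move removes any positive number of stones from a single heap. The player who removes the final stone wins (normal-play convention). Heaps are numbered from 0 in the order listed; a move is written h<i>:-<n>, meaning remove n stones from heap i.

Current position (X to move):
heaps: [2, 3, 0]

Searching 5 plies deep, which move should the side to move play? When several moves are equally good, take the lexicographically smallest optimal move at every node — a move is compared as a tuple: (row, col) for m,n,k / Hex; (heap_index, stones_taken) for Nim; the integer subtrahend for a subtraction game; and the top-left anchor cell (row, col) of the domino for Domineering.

p1 X@[(2,3,0)]: h0:-1[(1,3,0)]-1 h0:-2[(0,3,0)]-1 h1:-1[(2,2,0)]+1* h1:-2[(2,1,0)]-1 h1:-3[(2,0,0)]-1
p2 O@[(2,2,0)]: h0:-1[(1,2,0)]-1* h0:-2[(0,2,0)]-1 h1:-1[(2,1,0)]-1 h1:-2[(2,0,0)]-1
p3 X@[(1,2,0)]: h0:-1[(0,2,0)]-1 h1:-1[(1,1,0)]+1* h1:-2[(1,0,0)]-1
p4 O@[(1,1,0)]: h0:-1[(0,1,0)]-1* h1:-1[(1,0,0)]-1
p5 X@[(0,1,0)]: h1:-1[(0,0,0)]+1*
p6 O@[(0,0,0)] terminal -1; root [(2,3,0)] d5

X's best at [(2,3,0)]: h1:-1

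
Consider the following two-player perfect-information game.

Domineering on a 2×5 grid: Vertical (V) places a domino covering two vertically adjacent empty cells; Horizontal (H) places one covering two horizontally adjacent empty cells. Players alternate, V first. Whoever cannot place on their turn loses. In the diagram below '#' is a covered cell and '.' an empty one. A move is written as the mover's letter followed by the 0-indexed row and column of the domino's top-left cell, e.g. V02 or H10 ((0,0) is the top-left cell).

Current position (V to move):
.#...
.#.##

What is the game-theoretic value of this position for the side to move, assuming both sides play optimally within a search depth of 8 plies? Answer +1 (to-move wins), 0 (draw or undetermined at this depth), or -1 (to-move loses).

value(.#.../.#.##, V) = +1

ply 1, V at .#.../.#.## | V00=-1→##.../##.##; V02=+1→.##../.####*
ply 2, H at .##../.#### | H03=-1→.####/.####*
ply 3, V at .####/.#### | V00=+1→#####/#####*
ply 4: #####/##### is terminal -1 (H); from .#.../.#.## depth 8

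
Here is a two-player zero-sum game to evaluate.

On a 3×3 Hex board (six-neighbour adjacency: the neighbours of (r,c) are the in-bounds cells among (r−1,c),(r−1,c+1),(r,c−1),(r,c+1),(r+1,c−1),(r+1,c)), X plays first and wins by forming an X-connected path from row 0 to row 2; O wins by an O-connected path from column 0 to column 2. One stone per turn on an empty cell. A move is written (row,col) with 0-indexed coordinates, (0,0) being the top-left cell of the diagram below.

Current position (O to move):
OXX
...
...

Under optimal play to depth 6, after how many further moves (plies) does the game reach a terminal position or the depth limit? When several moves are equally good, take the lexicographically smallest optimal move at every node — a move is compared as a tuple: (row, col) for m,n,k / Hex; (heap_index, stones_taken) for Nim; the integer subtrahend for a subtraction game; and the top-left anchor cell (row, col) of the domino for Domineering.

ply 1, O at OXX/.../... | (1,0)=-1→OXX/O../...*; (1,1)=-1→OXX/.O./...; (1,2)=-1→OXX/..O/...; (2,0)=-1→OXX/.../O..; (2,1)=-1→OXX/.../.O.; (2,2)=-1→OXX/.../..O
ply 2, X at OXX/O../... | (1,1)=+1→OXX/OX./...*; (1,2)=+1→OXX/O.X/...; (2,0)=+1→OXX/O../X..; (2,1)=+1→OXX/O../.X.; (2,2)=+1→OXX/O../..X
ply 3, O at OXX/OX./... | (1,2)=-1→OXX/OXO/...*; (2,0)=-1→OXX/OX./O..; (2,1)=-1→OXX/OX./.O.; (2,2)=-1→OXX/OX./..O
ply 4, X at OXX/OXO/... | (2,0)=+1→OXX/OXO/X..*; (2,1)=+1→OXX/OXO/.X.; (2,2)=+1→OXX/OXO/..X
ply 5: OXX/OXO/X.. is terminal -1 (O); from OXX/.../... depth 6

PV length from [OXX/.../...]: 4 plies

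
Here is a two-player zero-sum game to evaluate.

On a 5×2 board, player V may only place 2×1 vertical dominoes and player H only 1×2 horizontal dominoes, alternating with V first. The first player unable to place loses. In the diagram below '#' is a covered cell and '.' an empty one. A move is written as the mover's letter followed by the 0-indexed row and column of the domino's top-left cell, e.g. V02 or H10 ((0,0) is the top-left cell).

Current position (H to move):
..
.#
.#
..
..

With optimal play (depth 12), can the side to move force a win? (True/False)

H winning at [../.#/.#/../..]: True

p1 H@[../.#/.#/../..]: H00[##/.#/.#/../..]-1 H30[../.#/.#/##/..]+1* H40[../.#/.#/../##]+1
p2 V@[../.#/.#/##/..]: V00[#./##/.#/##/..]-1* V10[../##/##/##/..]-1
p3 H@[#./##/.#/##/..]: H40[#./##/.#/##/##]+1*
p4 V@[#./##/.#/##/##] terminal -1; root [../.#/.#/../..] d12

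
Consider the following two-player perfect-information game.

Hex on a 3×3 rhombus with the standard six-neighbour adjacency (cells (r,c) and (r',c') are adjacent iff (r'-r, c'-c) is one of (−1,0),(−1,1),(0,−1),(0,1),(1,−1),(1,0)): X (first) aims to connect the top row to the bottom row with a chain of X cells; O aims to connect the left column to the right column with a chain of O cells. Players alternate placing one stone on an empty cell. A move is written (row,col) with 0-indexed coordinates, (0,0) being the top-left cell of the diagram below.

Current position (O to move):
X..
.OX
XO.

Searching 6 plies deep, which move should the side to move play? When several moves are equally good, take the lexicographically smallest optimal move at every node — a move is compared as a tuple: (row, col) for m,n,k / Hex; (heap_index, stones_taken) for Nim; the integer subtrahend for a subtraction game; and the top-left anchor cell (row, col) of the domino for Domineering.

O's best at [X../.OX/XO.]: (1,0)

ply 1, O at X../.OX/XO. | (0,1)=-1→XO./.OX/XO.; (0,2)=-1→X.O/.OX/XO.; (1,0)=+1→X../OOX/XO.*; (2,2)=-1→X../.OX/XOO
ply 2, X at X../OOX/XO. | (0,1)=-1→XX./OOX/XO.*; (0,2)=-1→X.X/OOX/XO.; (2,2)=-1→X../OOX/XOX
ply 3, O at XX./OOX/XO. | (0,2)=+1→XXO/OOX/XO.*; (2,2)=+1→XX./OOX/XOO
ply 4: XXO/OOX/XO. is terminal -1 (X); from X../.OX/XO. depth 6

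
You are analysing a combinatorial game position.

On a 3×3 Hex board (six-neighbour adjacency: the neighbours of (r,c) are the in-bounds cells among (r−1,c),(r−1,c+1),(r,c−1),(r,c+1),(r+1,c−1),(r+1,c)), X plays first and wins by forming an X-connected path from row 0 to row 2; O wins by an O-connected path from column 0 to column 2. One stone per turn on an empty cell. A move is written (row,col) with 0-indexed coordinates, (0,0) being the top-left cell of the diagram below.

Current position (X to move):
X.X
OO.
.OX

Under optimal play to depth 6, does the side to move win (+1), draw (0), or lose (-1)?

value(X.X/OO./.OX, X) = +1

p1 X@[X.X/OO./.OX]: (0,1)[XXX/OO./.OX]-1 (1,2)[X.X/OOX/.OX]+1* (2,0)[X.X/OO./XOX]-1
p2 O@[X.X/OOX/.OX] terminal -1; root [X.X/OO./.OX] d6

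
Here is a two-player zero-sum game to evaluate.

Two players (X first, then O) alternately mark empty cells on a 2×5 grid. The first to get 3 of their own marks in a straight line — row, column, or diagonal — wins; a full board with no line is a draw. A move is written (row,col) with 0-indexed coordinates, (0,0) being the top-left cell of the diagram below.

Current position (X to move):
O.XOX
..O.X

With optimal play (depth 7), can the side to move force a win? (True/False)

X winning at [O.XOX/..O.X]: False

[O.XOX/..O.X] X move#1: (0,1):-1/OXXOX/..O.X, (1,0):+0/O.XOX/X.O.X*, (1,1):+0/O.XOX/.XO.X, (1,3):+0/O.XOX/..OXX
[O.XOX/X.O.X] O move#2: (0,1):+0/OOXOX/X.O.X*, (1,1):+0/O.XOX/XOO.X, (1,3):+0/O.XOX/X.OOX
[OOXOX/X.O.X] X move#3: (1,1):+0/OOXOX/XXO.X*, (1,3):+0/OOXOX/X.OXX
[OOXOX/XXO.X] O move#4: (1,3):+0/OOXOX/XXOOX*
[OOXOX/XXOOX] end (terminal +0, X#5); searched O.XOX/..O.X to 7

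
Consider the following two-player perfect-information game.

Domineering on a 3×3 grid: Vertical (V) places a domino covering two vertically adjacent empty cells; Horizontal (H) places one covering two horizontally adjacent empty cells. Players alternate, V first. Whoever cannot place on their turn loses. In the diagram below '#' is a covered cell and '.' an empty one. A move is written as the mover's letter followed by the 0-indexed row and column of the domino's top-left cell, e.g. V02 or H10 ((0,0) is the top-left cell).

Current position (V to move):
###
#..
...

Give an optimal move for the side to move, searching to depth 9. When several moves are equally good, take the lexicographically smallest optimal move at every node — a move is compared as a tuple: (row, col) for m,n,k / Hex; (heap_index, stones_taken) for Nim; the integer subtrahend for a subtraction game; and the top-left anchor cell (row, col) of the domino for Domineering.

V's best at [###/#../...]: V11

[###/#../...] V move#1: V11:+1/###/##./.#.*, V12:-1/###/#.#/..#
[###/##./.#.] end (terminal -1, H#2); searched ###/#../... to 9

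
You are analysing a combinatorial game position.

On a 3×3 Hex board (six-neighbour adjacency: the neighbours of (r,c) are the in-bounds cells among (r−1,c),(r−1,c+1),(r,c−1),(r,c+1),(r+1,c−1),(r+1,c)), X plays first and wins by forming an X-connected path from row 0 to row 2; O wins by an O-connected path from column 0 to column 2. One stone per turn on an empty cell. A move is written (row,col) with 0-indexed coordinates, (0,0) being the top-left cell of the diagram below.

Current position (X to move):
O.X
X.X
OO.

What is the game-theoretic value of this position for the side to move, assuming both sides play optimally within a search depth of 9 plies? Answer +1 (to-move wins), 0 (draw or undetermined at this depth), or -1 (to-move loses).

p1 X@[O.X/X.X/OO.]: (0,1)[OXX/X.X/OO.]-1 (1,1)[O.X/XXX/OO.]-1 (2,2)[O.X/X.X/OOX]+1*
p2 O@[O.X/X.X/OOX] terminal -1; root [O.X/X.X/OO.] d9

value(O.X/X.X/OO., X) = +1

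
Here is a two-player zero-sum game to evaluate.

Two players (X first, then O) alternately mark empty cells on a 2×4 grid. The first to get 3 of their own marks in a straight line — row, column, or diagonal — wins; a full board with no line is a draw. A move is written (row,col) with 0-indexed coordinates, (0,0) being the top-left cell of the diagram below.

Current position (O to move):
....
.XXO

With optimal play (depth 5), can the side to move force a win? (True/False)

O winning at [..../.XXO]: False

[..../.XXO] O move#1: (0,0):-1/O.../.XXO, (0,1):-1/.O../.XXO, (0,2):-1/..O./.XXO, (0,3):-1/...O/.XXO, (1,0):+0/..../OXXO*
[..../OXXO] X move#2: (0,0):+0/X.../OXXO*, (0,1):+0/.X../OXXO, (0,2):+0/..X./OXXO, (0,3):+0/...X/OXXO
[X.../OXXO] O move#3: (0,1):+0/XO../OXXO*, (0,2):+0/X.O./OXXO, (0,3):+0/X..O/OXXO
[XO../OXXO] X move#4: (0,2):+0/XOX./OXXO*, (0,3):+0/XO.X/OXXO
[XOX./OXXO] O move#5: (0,3):+0/XOXO/OXXO*
[XOXO/OXXO] end (terminal +0, X#6); searched ..../.XXO to 5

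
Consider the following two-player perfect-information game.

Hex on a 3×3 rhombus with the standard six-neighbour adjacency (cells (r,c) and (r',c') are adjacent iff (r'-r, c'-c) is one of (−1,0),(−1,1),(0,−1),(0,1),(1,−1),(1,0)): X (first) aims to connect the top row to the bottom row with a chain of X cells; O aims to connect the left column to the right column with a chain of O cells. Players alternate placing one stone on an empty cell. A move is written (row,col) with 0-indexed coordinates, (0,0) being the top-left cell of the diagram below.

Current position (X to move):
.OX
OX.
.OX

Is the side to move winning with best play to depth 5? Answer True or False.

X winning at [.OX/OX./.OX]: True

ply 1, X at .OX/OX./.OX | (0,0)=+1→XOX/OX./.OX*; (1,2)=+1→.OX/OXX/.OX; (2,0)=+1→.OX/OX./XOX
ply 2, O at XOX/OX./.OX | (1,2)=-1→XOX/OXO/.OX*; (2,0)=-1→XOX/OX./OOX
ply 3, X at XOX/OXO/.OX | (2,0)=+1→XOX/OXO/XOX*
ply 4: XOX/OXO/XOX is terminal -1 (O); from .OX/OX./.OX depth 5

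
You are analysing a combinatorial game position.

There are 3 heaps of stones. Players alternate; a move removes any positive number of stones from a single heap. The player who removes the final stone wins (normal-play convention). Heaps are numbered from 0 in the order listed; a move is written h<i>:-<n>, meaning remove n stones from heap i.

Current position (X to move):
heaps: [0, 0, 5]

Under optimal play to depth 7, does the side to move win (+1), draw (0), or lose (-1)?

value((0,0,5), X) = +1

[(0,0,5)] X move#1: h2:-1:-1/(0,0,4), h2:-2:-1/(0,0,3), h2:-3:-1/(0,0,2), h2:-4:-1/(0,0,1), h2:-5:+1/(0,0,0)*
[(0,0,0)] end (terminal -1, O#2); searched (0,0,5) to 7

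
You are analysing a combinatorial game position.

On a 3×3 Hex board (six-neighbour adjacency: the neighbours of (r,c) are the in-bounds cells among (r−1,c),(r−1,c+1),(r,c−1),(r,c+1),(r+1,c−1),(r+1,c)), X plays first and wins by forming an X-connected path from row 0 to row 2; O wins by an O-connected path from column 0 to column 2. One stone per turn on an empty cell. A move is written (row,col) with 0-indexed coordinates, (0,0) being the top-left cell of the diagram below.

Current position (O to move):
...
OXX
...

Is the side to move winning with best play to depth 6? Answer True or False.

O winning at [.../OXX/...]: False

[.../OXX/...] O move#1: (0,0):-1/O../OXX/...*, (0,1):-1/.O./OXX/..., (0,2):-1/..O/OXX/..., (2,0):-1/.../OXX/O.., (2,1):-1/.../OXX/.O., (2,2):-1/.../OXX/..O
[O../OXX/...] X move#2: (0,1):+1/OX./OXX/...*, (0,2):+1/O.X/OXX/..., (2,0):+1/O../OXX/X.., (2,1):+1/O../OXX/.X., (2,2):+1/O../OXX/..X
[OX./OXX/...] O move#3: (0,2):-1/OXO/OXX/...*, (2,0):-1/OX./OXX/O.., (2,1):-1/OX./OXX/.O., (2,2):-1/OX./OXX/..O
[OXO/OXX/...] X move#4: (2,0):+1/OXO/OXX/X..*, (2,1):+1/OXO/OXX/.X., (2,2):+1/OXO/OXX/..X
[OXO/OXX/X..] end (terminal -1, O#5); searched .../OXX/... to 6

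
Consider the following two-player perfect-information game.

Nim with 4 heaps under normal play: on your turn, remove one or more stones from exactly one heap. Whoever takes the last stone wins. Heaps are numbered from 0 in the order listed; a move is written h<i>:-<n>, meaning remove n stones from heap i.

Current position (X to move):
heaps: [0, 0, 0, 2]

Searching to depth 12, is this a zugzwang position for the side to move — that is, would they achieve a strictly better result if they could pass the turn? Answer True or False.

zugzwang((0,0,0,2), X) = False

[(0,0,0,2)] X move#1: h3:-1:-1/(0,0,0,1), h3:-2:+1/(0,0,0,0)*
[(0,0,0,0)] end (terminal -1, O#2); searched (0,0,0,2) to 12
pass branch (O moves first from the same position):
  | [(0,0,0,2)] O move#1: h3:-1:-1/(0,0,0,1), h3:-2:+1/(0,0,0,0)*
  | [(0,0,0,0)] end (terminal -1, X#2); searched (0,0,0,2) to 12
X moving scores +1; X passing scores -1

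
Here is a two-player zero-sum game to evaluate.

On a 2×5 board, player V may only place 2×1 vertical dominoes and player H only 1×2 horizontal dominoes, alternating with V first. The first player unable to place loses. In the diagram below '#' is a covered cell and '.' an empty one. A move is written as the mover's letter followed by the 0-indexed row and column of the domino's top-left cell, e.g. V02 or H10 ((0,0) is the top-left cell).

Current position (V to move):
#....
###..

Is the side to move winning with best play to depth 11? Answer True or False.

ply 1, V at #..../###.. | V03=+1→#..#./####.*; V04=-1→#...#/###.#
ply 2, H at #..#./####. | H01=-1→####./####.*
ply 3, V at ####./####. | V04=+1→#####/#####*
ply 4: #####/##### is terminal -1 (H); from #..../###.. depth 11

V winning at [#..../###..]: True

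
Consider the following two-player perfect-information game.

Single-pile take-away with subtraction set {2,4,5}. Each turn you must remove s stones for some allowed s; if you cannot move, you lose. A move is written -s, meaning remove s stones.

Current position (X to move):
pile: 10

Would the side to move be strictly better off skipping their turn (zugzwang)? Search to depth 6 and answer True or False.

zugzwang(10, X) = False

[10] X move#1: -2:+1/8*, -4:-1/6, -5:-1/5
[8] O move#2: -2:-1/6*, -4:-1/4, -5:-1/3
[6] X move#3: -2:-1/4, -4:-1/2, -5:+1/1*
[1] end (terminal -1, O#4); searched 10 to 6
if X skipped the turn, O would face:
~ [10] O move#1: -2:+1/8*, -4:-1/6, -5:-1/5
~ [8] X move#2: -2:-1/6*, -4:-1/4, -5:-1/3
~ [6] O move#3: -2:-1/4, -4:-1/2, -5:+1/1*
~ [1] end (terminal -1, X#4); searched 10 to 6
compare (X): move=+1 vs pass=-1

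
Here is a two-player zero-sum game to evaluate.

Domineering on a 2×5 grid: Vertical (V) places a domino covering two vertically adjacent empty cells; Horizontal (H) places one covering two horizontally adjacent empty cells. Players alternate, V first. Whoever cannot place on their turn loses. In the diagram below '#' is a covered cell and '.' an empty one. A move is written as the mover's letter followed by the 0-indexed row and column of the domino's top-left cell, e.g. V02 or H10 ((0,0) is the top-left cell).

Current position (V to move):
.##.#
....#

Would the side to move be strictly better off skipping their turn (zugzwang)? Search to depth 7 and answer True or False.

zugzwang(.##.#/....#, V) = True

[.##.#/....#] V move#1: V00:-1/###.#/#...#*, V03:-1/.####/...##
[###.#/#...#] H move#2: H11:-1/###.#/###.#, H12:+1/###.#/#.###*
[###.#/#.###] end (terminal -1, V#3); searched .##.#/....# to 7
suppose V passes — search the same position with H to move:
pass> [.##.#/....#] H move#1: H10:-1/.##.#/##..#*, H11:-1/.##.#/.##.#, H12:-1/.##.#/..###
pass> [.##.#/##..#] V move#2: V03:+1/.####/##.##*
pass> [.####/##.##] end (terminal -1, H#3); searched .##.#/....# to 7
for V: play -1, pass +1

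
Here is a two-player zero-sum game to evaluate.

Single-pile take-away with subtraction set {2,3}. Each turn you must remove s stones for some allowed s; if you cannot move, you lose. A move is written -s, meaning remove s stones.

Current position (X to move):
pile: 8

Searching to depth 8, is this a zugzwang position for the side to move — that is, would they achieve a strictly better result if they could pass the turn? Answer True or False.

zugzwang(8, X) = False

p1 X@[8]: -2[6]+1* -3[5]+1
p2 O@[6]: -2[4]-1* -3[3]-1
p3 X@[4]: -2[2]-1 -3[1]+1*
p4 O@[1] terminal -1; root [8] d8
if X skipped the turn, O would face:
~ p1 O@[8]: -2[6]+1* -3[5]+1
~ p2 X@[6]: -2[4]-1* -3[3]-1
~ p3 O@[4]: -2[2]-1 -3[1]+1*
~ p4 X@[1] terminal -1; root [8] d8
compare (X): move=+1 vs pass=-1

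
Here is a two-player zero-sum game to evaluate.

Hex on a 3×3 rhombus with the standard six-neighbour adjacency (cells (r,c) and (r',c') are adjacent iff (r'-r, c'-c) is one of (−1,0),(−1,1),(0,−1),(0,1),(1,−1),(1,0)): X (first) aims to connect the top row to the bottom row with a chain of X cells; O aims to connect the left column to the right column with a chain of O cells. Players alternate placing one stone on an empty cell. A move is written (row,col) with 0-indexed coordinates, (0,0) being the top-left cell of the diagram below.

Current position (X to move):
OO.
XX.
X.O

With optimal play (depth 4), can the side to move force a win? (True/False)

[OO./XX./X.O] X move#1: (0,2):+1/OOX/XX./X.O*, (1,2):-1/OO./XXX/X.O, (2,1):-1/OO./XX./XXO
[OOX/XX./X.O] end (terminal -1, O#2); searched OO./XX./X.O to 4

X winning at [OO./XX./X.O]: True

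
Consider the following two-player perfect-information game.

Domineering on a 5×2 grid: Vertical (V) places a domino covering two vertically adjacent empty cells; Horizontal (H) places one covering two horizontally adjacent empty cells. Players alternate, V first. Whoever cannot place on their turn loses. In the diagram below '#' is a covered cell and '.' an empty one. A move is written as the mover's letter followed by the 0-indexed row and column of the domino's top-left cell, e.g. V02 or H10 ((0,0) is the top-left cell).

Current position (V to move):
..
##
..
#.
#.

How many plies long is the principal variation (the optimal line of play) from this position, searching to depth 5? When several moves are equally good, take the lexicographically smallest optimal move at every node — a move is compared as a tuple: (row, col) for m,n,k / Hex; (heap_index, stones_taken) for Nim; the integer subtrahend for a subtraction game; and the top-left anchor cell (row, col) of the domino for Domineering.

PV length from [../##/../#./#.]: 2 plies

[../##/../#./#.] V move#1: V21:-1/../##/.#/##/#.*, V31:-1/../##/../##/##
[../##/.#/##/#.] H move#2: H00:+1/##/##/.#/##/#.*
[##/##/.#/##/#.] end (terminal -1, V#3); searched ../##/../#./#. to 5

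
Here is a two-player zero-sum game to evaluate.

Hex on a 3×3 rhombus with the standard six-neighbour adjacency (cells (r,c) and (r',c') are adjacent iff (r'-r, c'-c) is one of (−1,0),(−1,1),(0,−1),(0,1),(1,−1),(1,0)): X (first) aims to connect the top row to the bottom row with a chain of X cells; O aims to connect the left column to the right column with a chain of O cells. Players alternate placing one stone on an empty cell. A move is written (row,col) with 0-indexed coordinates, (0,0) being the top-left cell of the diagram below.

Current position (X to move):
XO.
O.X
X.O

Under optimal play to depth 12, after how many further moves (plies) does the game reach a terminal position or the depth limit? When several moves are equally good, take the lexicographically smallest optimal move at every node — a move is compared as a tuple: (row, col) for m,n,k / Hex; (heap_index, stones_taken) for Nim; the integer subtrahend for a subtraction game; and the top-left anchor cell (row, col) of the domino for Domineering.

PV length from [XO./O.X/X.O]: 3 plies

[XO./O.X/X.O] X move#1: (0,2):+1/XOX/O.X/X.O*, (1,1):-1/XO./OXX/X.O, (2,1):-1/XO./O.X/XXO
[XOX/O.X/X.O] O move#2: (1,1):-1/XOX/OOX/X.O*, (2,1):-1/XOX/O.X/XOO
[XOX/OOX/X.O] X move#3: (2,1):+1/XOX/OOX/XXO*
[XOX/OOX/XXO] end (terminal -1, O#4); searched XO./O.X/X.O to 12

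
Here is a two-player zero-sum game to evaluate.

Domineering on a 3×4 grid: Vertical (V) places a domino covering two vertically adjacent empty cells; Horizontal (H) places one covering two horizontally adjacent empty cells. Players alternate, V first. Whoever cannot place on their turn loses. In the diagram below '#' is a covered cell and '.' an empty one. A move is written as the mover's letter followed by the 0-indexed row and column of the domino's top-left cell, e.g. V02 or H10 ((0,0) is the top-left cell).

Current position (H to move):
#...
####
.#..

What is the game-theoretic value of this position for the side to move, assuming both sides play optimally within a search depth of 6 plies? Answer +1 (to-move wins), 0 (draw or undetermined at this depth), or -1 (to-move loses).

[#.../####/.#..] H move#1: H01:+1/###./####/.#..*, H02:+1/#.##/####/.#.., H22:+1/#.../####/.###
[###./####/.#..] end (terminal -1, V#2); searched #.../####/.#.. to 6

value(#.../####/.#.., H) = +1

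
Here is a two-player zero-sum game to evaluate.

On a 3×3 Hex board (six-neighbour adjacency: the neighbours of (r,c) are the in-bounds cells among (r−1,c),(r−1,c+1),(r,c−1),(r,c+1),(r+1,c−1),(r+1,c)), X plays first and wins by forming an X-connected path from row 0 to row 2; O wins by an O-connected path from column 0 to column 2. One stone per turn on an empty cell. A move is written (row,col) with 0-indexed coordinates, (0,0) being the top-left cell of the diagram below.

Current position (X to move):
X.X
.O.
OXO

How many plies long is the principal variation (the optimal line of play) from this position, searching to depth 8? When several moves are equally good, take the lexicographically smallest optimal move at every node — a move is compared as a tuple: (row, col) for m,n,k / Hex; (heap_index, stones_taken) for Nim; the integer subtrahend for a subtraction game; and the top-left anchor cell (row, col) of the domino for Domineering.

[X.X/.O./OXO] X move#1: (0,1):-1/XXX/.O./OXO, (1,0):-1/X.X/XO./OXO, (1,2):+1/X.X/.OX/OXO*
[X.X/.OX/OXO] end (terminal -1, O#2); searched X.X/.O./OXO to 8

PV length from [X.X/.O./OXO]: 1 ply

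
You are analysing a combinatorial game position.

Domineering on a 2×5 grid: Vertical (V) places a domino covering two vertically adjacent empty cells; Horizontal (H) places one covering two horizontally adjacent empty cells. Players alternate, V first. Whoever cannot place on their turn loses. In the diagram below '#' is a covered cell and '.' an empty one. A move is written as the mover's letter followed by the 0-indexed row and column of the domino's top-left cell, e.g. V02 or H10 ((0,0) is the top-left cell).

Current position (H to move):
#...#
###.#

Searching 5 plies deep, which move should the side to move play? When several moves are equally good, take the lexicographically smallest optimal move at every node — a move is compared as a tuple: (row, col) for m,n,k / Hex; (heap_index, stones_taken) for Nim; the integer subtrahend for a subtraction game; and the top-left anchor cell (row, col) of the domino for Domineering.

H's best at [#...#/###.#]: H02

[#...#/###.#] H move#1: H01:-1/###.#/###.#, H02:+1/#.###/###.#*
[#.###/###.#] end (terminal -1, V#2); searched #...#/###.# to 5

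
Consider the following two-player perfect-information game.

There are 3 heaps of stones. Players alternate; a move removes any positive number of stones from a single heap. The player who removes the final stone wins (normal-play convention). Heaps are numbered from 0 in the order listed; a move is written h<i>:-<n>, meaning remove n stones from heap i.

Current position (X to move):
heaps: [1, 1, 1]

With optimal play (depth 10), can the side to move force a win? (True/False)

p1 X@[(1,1,1)]: h0:-1[(0,1,1)]+1* h1:-1[(1,0,1)]+1 h2:-1[(1,1,0)]+1
p2 O@[(0,1,1)]: h1:-1[(0,0,1)]-1* h2:-1[(0,1,0)]-1
p3 X@[(0,0,1)]: h2:-1[(0,0,0)]+1*
p4 O@[(0,0,0)] terminal -1; root [(1,1,1)] d10

X winning at [(1,1,1)]: True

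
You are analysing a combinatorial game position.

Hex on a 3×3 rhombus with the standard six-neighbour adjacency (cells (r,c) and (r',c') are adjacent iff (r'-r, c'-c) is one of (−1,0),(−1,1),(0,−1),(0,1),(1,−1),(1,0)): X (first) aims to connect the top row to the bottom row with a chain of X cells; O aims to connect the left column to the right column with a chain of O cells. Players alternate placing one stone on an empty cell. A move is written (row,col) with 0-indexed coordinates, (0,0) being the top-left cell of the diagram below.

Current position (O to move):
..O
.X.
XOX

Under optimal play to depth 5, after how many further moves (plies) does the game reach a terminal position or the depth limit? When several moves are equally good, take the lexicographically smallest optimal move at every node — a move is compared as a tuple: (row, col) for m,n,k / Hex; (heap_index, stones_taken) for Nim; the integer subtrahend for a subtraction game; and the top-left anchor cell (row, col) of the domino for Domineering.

PV length from [..O/.X./XOX]: 3 plies

p1 O@[..O/.X./XOX]: (0,0)[O.O/.X./XOX]-1 (0,1)[.OO/.X./XOX]+1* (1,0)[..O/OX./XOX]-1 (1,2)[..O/.XO/XOX]-1
p2 X@[.OO/.X./XOX]: (0,0)[XOO/.X./XOX]-1* (1,0)[.OO/XX./XOX]-1 (1,2)[.OO/.XX/XOX]-1
p3 O@[XOO/.X./XOX]: (1,0)[XOO/OX./XOX]+1* (1,2)[XOO/.XO/XOX]-1
p4 X@[XOO/OX./XOX] terminal -1; root [..O/.X./XOX] d5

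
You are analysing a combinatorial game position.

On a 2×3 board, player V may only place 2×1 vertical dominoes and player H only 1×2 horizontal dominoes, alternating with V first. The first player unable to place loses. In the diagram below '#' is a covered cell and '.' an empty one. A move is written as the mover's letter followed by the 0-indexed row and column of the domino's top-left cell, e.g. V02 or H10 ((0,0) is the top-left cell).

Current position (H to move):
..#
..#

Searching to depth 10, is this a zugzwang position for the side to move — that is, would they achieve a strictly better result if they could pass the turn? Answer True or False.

zugzwang(..#/..#, H) = False

[..#/..#] H move#1: H00:+1/###/..#*, H10:+1/..#/###
[###/..#] end (terminal -1, V#2); searched ..#/..# to 10
pass branch (V moves first from the same position):
  | [..#/..#] V move#1: V00:+1/#.#/#.#*, V01:+1/.##/.##
  | [#.#/#.#] end (terminal -1, H#2); searched ..#/..# to 10
H moving scores +1; H passing scores -1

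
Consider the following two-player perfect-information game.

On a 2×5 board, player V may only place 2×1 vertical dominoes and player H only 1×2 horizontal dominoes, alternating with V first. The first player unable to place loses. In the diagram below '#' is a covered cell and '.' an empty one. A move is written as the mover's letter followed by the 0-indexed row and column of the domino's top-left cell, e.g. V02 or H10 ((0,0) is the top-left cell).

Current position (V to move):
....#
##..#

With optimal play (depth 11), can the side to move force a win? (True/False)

ply 1, V at ....#/##..# | V02=+1→..#.#/###.#*; V03=-1→...##/##.##
ply 2, H at ..#.#/###.# | H00=-1→###.#/###.#*
ply 3, V at ###.#/###.# | V03=+1→#####/#####*
ply 4: #####/##### is terminal -1 (H); from ....#/##..# depth 11

V winning at [....#/##..#]: True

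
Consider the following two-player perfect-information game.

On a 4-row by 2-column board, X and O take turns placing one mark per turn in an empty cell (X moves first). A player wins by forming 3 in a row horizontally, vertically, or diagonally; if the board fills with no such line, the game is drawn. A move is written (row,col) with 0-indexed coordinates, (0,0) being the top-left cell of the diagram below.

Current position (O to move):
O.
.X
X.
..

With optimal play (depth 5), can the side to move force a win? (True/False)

O winning at [O./.X/X./..]: False

[O./.X/X./..] O move#1: (0,1):+0/OO/.X/X./..*, (1,0):-1/O./OX/X./.., (2,1):+0/O./.X/XO/.., (3,0):-1/O./.X/X./O., (3,1):+0/O./.X/X./.O
[OO/.X/X./..] X move#2: (1,0):+0/OO/XX/X./..*, (2,1):+0/OO/.X/XX/.., (3,0):+0/OO/.X/X./X., (3,1):+0/OO/.X/X./.X
[OO/XX/X./..] O move#3: (2,1):-1/OO/XX/XO/.., (3,0):+0/OO/XX/X./O.*, (3,1):-1/OO/XX/X./.O
[OO/XX/X./O.] X move#4: (2,1):+0/OO/XX/XX/O.*, (3,1):+0/OO/XX/X./OX
[OO/XX/XX/O.] O move#5: (3,1):+0/OO/XX/XX/OO*
[OO/XX/XX/OO] end (terminal +0, X#6); searched O./.X/X./.. to 5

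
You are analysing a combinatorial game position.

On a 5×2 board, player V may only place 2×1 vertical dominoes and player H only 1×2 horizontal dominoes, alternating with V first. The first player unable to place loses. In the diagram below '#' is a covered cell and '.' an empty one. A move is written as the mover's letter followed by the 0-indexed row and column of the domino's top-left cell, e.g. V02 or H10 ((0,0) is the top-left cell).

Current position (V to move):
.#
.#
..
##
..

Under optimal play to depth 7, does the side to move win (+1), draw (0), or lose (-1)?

value(.#/.#/../##/.., V) = -1

p1 V@[.#/.#/../##/..]: V00[##/##/../##/..]-1* V10[.#/##/#./##/..]-1
p2 H@[##/##/../##/..]: H20[##/##/##/##/..]+1* H40[##/##/../##/##]+1
p3 V@[##/##/##/##/..] terminal -1; root [.#/.#/../##/..] d7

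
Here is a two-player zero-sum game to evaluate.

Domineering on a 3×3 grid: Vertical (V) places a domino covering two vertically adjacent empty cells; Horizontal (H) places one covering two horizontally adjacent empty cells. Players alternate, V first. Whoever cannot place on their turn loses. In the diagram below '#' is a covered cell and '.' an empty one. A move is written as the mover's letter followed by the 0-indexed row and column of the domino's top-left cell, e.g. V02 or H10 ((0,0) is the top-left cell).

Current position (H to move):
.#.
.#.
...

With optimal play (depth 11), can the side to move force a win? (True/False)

ply 1, H at .#./.#./... | H20=-1→.#./.#./##.*; H21=-1→.#./.#./.##
ply 2, V at .#./.#./##. | V00=+1→##./##./##.*; V02=+1→.##/.##/##.; V12=+1→.#./.##/###
ply 3: ##./##./##. is terminal -1 (H); from .#./.#./... depth 11

H winning at [.#./.#./...]: False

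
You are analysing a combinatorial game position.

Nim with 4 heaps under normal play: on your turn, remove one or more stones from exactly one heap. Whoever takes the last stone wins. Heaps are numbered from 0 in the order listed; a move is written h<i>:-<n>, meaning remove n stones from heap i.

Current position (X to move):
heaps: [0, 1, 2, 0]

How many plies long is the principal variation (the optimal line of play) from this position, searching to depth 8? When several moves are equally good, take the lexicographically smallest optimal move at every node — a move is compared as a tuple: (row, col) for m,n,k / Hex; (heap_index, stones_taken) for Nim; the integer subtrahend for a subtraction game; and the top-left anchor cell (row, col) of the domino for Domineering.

PV length from [(0,1,2,0)]: 3 plies

[(0,1,2,0)] X move#1: h1:-1:-1/(0,0,2,0), h2:-1:+1/(0,1,1,0)*, h2:-2:-1/(0,1,0,0)
[(0,1,1,0)] O move#2: h1:-1:-1/(0,0,1,0)*, h2:-1:-1/(0,1,0,0)
[(0,0,1,0)] X move#3: h2:-1:+1/(0,0,0,0)*
[(0,0,0,0)] end (terminal -1, O#4); searched (0,1,2,0) to 8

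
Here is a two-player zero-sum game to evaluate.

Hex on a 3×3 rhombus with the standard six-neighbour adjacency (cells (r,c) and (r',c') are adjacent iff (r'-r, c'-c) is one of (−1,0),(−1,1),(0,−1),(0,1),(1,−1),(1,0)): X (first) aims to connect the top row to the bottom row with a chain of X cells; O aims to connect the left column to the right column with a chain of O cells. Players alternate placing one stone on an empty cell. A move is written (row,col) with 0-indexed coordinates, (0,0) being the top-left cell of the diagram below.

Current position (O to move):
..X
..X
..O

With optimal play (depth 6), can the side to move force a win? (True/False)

p1 O@[..X/..X/..O]: (0,0)[O.X/..X/..O]-1* (0,1)[.OX/..X/..O]-1 (1,0)[..X/O.X/..O]-1 (1,1)[..X/.OX/..O]-1 (2,0)[..X/..X/O.O]-1 (2,1)[..X/..X/.OO]-1
p2 X@[O.X/..X/..O]: (0,1)[OXX/..X/..O]+1* (1,0)[O.X/X.X/..O]+1 (1,1)[O.X/.XX/..O]+1 (2,0)[O.X/..X/X.O]+1 (2,1)[O.X/..X/.XO]+1
p3 O@[OXX/..X/..O]: (1,0)[OXX/O.X/..O]-1* (1,1)[OXX/.OX/..O]-1 (2,0)[OXX/..X/O.O]-1 (2,1)[OXX/..X/.OO]-1
p4 X@[OXX/O.X/..O]: (1,1)[OXX/OXX/..O]+1* (2,0)[OXX/O.X/X.O]+1 (2,1)[OXX/O.X/.XO]+1
p5 O@[OXX/OXX/..O]: (2,0)[OXX/OXX/O.O]-1* (2,1)[OXX/OXX/.OO]-1
p6 X@[OXX/OXX/O.O]: (2,1)[OXX/OXX/OXO]+1*
p7 O@[OXX/OXX/OXO] terminal -1; root [..X/..X/..O] d6

O winning at [..X/..X/..O]: False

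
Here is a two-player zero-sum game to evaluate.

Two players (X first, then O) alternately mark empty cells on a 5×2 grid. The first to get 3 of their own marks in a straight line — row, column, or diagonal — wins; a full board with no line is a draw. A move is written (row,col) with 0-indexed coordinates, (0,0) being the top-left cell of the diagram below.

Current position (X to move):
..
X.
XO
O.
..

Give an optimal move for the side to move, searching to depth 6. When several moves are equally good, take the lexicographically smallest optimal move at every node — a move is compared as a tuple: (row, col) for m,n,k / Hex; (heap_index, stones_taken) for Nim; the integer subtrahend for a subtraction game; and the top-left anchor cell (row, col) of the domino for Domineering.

ply 1, X at ../X./XO/O./.. | (0,0)=+1→X./X./XO/O./..*; (0,1)=+0→.X/X./XO/O./..; (1,1)=+0→../XX/XO/O./..; (3,1)=+0→../X./XO/OX/..; (4,0)=+0→../X./XO/O./X.; (4,1)=+0→../X./XO/O./.X
ply 2: X./X./XO/O./.. is terminal -1 (O); from ../X./XO/O./.. depth 6

X's best at [../X./XO/O./..]: (0,0)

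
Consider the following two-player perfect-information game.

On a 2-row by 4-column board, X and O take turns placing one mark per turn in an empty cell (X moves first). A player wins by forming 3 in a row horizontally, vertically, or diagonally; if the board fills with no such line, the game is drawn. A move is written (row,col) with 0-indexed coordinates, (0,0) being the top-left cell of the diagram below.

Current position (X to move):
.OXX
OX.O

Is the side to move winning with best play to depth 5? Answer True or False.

X winning at [.OXX/OX.O]: False

ply 1, X at .OXX/OX.O | (0,0)=+0→XOXX/OX.O*; (1,2)=+0→.OXX/OXXO
ply 2, O at XOXX/OX.O | (1,2)=+0→XOXX/OXOO*
ply 3: XOXX/OXOO is terminal +0 (X); from .OXX/OX.O depth 5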